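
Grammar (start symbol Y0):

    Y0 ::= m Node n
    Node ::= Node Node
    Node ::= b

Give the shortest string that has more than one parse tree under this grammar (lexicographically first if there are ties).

length 3: no string has ≥2 trees
length 4: no string has ≥2 trees
length 5: m b b b n has 2 parse trees

Two derivations of m b b b n:
  Y0 ⇒ m Node n ⇒ m Node Node n ⇒ m Node Node Node n ⇒ m b Node Node n ⇒ m b b Node n ⇒ m b b b n
  Y0 ⇒ m Node n ⇒ m Node Node n ⇒ m b Node n ⇒ m b Node Node n ⇒ m b b Node n ⇒ m b b b n

m b b b n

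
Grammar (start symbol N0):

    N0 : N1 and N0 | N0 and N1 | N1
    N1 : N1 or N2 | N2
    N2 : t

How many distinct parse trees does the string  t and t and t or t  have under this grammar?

Parse trees for t and t and t or t:
  [N0 [N1 [N2 t]] and [N0 [N1 [N2 t]] and [N0 [N1 [N1 [N2 t]] or [N2 t]]]]]
  [N0 [N1 [N2 t]] and [N0 [N0 [N1 [N2 t]]] and [N1 [N1 [N2 t]] or [N2 t]]]]
  [N0 [N0 [N1 [N2 t]] and [N0 [N1 [N2 t]]]] and [N1 [N1 [N2 t]] or [N2 t]]]
  [N0 [N0 [N0 [N1 [N2 t]]] and [N1 [N2 t]]] and [N1 [N1 [N2 t]] or [N2 t]]]

4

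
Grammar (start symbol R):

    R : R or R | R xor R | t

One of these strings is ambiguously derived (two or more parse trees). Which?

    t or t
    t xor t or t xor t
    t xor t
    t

t xor t or t xor t

t or t: 1 tree
t xor t or t xor t: 5 trees
t xor t: 1 tree
t: 1 tree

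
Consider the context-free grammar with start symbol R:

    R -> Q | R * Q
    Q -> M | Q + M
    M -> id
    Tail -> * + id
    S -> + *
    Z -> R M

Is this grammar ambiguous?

Only R, Q, M are reachable from R; ignoring the rest: The grammar is stratified — R handles '*' (left-recursive), Q handles '+', M atoms. Each operator has a fixed associativity and precedence level, so every string has one parse.

Unambiguous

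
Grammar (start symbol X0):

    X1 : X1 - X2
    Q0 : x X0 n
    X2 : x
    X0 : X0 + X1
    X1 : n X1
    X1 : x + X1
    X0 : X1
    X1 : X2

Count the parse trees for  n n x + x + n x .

4

Parse trees for n n x + x + n x:
  [X0 [X0 [X1 n [X1 n [X1 [X2 x]]]]] + [X1 x + [X1 n [X1 [X2 x]]]]]
  [X0 [X0 [X0 [X1 n [X1 n [X1 [X2 x]]]]] + [X1 [X2 x]]] + [X1 n [X1 [X2 x]]]]
  [X0 [X0 [X1 n [X1 n [X1 x + [X1 [X2 x]]]]]] + [X1 n [X1 [X2 x]]]]
  [X0 [X1 n [X1 n [X1 x + [X1 x + [X1 n [X1 [X2 x]]]]]]]]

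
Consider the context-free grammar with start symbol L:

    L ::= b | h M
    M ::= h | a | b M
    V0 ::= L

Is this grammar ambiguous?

(V0 is unreachable from L, so its rules don't affect L(L).) The reachable rules are right-linear with at most one rule per (nonterminal, next-terminal) pair. Each input token forces the next rule, so parsing is deterministic.

Unambiguous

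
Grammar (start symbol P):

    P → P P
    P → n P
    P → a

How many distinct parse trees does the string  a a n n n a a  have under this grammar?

Parse trees for a a n n n a a (showing first 6 of 11):
  [P [P a] [P [P a] [P [P n [P n [P n [P a]]]] [P a]]]]
  [P [P a] [P [P a] [P n [P [P n [P n [P a]]] [P a]]]]]
  [P [P a] [P [P a] [P n [P n [P [P n [P a]] [P a]]]]]]
  [P [P a] [P [P a] [P n [P n [P n [P [P a] [P a]]]]]]]
  [P [P a] [P [P [P a] [P n [P n [P n [P a]]]]] [P a]]]
  [P [P [P a] [P a]] [P [P n [P n [P n [P a]]]] [P a]]]

11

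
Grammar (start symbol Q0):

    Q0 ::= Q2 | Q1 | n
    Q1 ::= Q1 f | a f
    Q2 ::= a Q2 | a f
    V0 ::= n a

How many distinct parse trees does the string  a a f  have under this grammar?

1

Parse trees for a a f:
  [Q0 [Q2 a [Q2 a f]]]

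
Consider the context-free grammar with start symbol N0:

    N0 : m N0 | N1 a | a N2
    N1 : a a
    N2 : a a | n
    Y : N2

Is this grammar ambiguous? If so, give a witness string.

Ambiguous

Witness: a a a

Derivation 1: N0 ⇒ N1 a ⇒ a a a
Derivation 2: N0 ⇒ a N2 ⇒ a a a

Two distinct leftmost derivations for the same string.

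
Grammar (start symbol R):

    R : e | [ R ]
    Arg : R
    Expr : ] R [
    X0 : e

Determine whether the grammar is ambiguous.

Only R is reachable from R; ignoring the rest: Each string is a nest of matched brackets around a single atom. An opening bracket forces the recursive rule; an atom forces the base rule.

Unambiguous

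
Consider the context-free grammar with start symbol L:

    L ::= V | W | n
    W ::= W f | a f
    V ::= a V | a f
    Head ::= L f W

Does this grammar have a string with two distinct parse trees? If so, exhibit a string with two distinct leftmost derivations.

Ambiguous

Witness: a f

Derivation 1: L ⇒ V ⇒ a f
Derivation 2: L ⇒ W ⇒ a f

Two distinct leftmost derivations for the same string.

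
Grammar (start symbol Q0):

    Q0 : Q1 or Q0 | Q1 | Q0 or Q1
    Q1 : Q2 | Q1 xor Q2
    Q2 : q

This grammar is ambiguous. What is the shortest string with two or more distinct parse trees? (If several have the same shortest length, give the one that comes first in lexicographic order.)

q or q

length 1: no string has ≥2 trees
length 3: q or q has 2 parse trees

Two derivations of q or q:
  Q0 ⇒ Q1 or Q0 ⇒ Q2 or Q0 ⇒ q or Q0 ⇒ q or Q1 ⇒ q or Q2 ⇒ q or q
  Q0 ⇒ Q0 or Q1 ⇒ Q1 or Q1 ⇒ Q2 or Q1 ⇒ q or Q1 ⇒ q or Q2 ⇒ q or q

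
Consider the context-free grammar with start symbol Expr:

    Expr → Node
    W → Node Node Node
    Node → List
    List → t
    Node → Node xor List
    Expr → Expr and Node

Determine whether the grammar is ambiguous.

(W is unreachable from Expr, so its rules don't affect L(Expr).) This is a standard precedence ladder (Expr over Node over List), with each level left-recursive on its own operator ('and' at Expr, 'xor' at Node). That structure is LR(1), hence unambiguous.

Unambiguous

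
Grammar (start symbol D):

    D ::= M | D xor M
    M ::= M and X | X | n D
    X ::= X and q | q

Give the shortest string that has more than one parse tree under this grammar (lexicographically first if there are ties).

length 1: no string has ≥2 trees
length 2: no string has ≥2 trees
length 3: q and q has 2 parse trees

Two derivations of q and q:
  D ⇒ M ⇒ M and X ⇒ X and X ⇒ q and X ⇒ q and q
  D ⇒ M ⇒ X ⇒ X and q ⇒ q and q

q and q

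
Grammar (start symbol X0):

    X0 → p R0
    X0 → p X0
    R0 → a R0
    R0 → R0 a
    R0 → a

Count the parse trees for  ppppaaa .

Parse trees for ppppaaa:
  [X0 p [X0 p [X0 p [X0 p [R0 a [R0 a [R0 a]]]]]]]
  [X0 p [X0 p [X0 p [X0 p [R0 a [R0 [R0 a] a]]]]]]
  [X0 p [X0 p [X0 p [X0 p [R0 [R0 a [R0 a]] a]]]]]
  [X0 p [X0 p [X0 p [X0 p [R0 [R0 [R0 a] a] a]]]]]

4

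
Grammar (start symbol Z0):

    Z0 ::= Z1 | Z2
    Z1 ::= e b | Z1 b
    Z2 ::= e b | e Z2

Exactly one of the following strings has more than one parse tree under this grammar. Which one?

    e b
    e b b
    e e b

e b: 2 trees
e b b: 1 tree
e e b: 1 tree

e b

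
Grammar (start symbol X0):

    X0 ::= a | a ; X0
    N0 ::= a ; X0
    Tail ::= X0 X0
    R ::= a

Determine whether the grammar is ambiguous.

(N0, Tail, R are unreachable from X0, so their rules don't affect L(X0).) The reachable grammar is A → atom sep A | atom. Each atom is followed by either the separator (recurse) or end-of-string (stop) — no choice point.

Unambiguous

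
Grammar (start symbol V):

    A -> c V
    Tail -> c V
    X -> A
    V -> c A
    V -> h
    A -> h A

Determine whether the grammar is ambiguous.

Only V, A are reachable from V; ignoring the rest: The reachable rules are right-linear with at most one rule per (nonterminal, next-terminal) pair. Each input token forces the next rule, so parsing is deterministic.

Unambiguous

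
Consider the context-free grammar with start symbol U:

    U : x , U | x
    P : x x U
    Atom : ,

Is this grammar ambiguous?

Only U is reachable from U; ignoring the rest: The reachable grammar is A → atom sep A | atom. Each atom is followed by either the separator (recurse) or end-of-string (stop) — no choice point.

Unambiguous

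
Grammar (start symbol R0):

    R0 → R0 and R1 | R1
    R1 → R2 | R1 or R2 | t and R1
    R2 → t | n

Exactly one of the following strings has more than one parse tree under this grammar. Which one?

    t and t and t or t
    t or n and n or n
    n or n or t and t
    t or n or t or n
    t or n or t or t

t and t and t or t: 7 trees
t or n and n or n: 1 tree
n or n or t and t: 1 tree
t or n or t or n: 1 tree
t or n or t or t: 1 tree

t and t and t or t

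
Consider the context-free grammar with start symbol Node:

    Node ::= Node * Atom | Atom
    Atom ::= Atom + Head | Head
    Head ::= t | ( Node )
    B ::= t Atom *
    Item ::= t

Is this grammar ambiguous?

Only Node, Atom, Head are reachable from Node; ignoring the rest: Node → Node * Atom | Atom  ;  Atom → Atom + Head | Head  — a left-associative chain with Head at the bottom. Each string factors uniquely by precedence.

Unambiguous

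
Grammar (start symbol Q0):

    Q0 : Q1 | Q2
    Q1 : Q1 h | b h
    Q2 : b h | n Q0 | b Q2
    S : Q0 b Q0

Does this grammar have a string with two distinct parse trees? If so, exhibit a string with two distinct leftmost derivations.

Witness: b h

Derivation 1: Q0 ⇒ Q1 ⇒ b h
Derivation 2: Q0 ⇒ Q2 ⇒ b h

Two distinct leftmost derivations for the same string.

Ambiguous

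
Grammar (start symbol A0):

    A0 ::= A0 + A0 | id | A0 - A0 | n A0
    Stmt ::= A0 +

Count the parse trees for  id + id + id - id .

5

Parse trees for id + id + id - id:
  [A0 [A0 id] + [A0 [A0 id] + [A0 [A0 id] - [A0 id]]]]
  [A0 [A0 id] + [A0 [A0 [A0 id] + [A0 id]] - [A0 id]]]
  [A0 [A0 [A0 id] + [A0 id]] + [A0 [A0 id] - [A0 id]]]
  [A0 [A0 [A0 id] + [A0 [A0 id] + [A0 id]]] - [A0 id]]
  [A0 [A0 [A0 [A0 id] + [A0 id]] + [A0 id]] - [A0 id]]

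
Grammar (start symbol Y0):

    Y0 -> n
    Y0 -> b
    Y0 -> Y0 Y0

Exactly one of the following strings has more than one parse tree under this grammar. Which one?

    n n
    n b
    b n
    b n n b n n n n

b n n b n n n n

n n: 1 tree
n b: 1 tree
b n: 1 tree
b n n b n n n n: 429 trees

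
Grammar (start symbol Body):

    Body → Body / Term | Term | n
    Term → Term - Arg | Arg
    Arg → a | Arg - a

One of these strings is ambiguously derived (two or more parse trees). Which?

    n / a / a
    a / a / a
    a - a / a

a - a / a

n / a / a: 1 tree
a / a / a: 1 tree
a - a / a: 2 trees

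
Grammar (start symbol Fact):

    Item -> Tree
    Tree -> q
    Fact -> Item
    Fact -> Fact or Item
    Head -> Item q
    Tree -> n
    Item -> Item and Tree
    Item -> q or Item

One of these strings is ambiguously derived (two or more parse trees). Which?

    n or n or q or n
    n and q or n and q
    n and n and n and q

n or n or q or n: 2 trees
n and q or n and q: 1 tree
n and n and n and q: 1 tree

n or n or q or n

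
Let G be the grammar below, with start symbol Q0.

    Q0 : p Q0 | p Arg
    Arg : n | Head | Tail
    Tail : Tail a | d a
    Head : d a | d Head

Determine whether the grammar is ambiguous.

Witness: p d a

Derivation 1: Q0 ⇒ p Arg ⇒ p Head ⇒ p d a
Derivation 2: Q0 ⇒ p Arg ⇒ p Tail ⇒ p d a

Two distinct leftmost derivations for the same string.

Ambiguous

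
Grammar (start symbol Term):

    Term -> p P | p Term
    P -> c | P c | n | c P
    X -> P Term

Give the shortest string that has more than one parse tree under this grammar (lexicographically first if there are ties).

length 2: no string has ≥2 trees
length 3: p c c has 2 parse trees

Two derivations of p c c:
  Term ⇒ p P ⇒ p P c ⇒ p c c
  Term ⇒ p P ⇒ p c P ⇒ p c c

p c c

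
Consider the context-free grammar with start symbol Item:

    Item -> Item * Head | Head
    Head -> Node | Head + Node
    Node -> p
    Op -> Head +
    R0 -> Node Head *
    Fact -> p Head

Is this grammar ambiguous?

(Op, R0, Fact are unreachable from Item, so their rules don't affect L(Item).) Item → Item * Head | Head  ;  Head → Head + Node | Node  — a left-associative chain with Node at the bottom. Each string factors uniquely by precedence.

Unambiguous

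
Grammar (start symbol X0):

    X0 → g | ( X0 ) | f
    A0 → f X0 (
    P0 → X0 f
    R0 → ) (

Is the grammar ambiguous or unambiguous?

Unambiguous

(A0, P0, R0 are unreachable from X0, so their rules don't affect L(X0).) Each string is a nest of matched brackets around a single atom. An opening bracket forces the recursive rule; an atom forces the base rule.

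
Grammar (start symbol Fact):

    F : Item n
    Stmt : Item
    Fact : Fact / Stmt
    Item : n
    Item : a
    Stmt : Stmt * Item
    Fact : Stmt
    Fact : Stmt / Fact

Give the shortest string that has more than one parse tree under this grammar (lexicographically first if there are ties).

a / a

length 1: no string has ≥2 trees
length 3: a / a has 2 parse trees

Two derivations of a / a:
  Fact ⇒ Fact / Stmt ⇒ Stmt / Stmt ⇒ Item / Stmt ⇒ a / Stmt ⇒ a / Item ⇒ a / a
  Fact ⇒ Stmt / Fact ⇒ Item / Fact ⇒ a / Fact ⇒ a / Stmt ⇒ a / Item ⇒ a / a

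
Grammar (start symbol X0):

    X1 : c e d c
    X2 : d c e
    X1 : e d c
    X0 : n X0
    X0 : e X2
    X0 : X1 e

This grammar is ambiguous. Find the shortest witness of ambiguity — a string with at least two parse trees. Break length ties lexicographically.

length 4: e d c e has 2 parse trees

Two derivations of e d c e:
  X0 ⇒ e X2 ⇒ e d c e
  X0 ⇒ X1 e ⇒ e d c e

e d c e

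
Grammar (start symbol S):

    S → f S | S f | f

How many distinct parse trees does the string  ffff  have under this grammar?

8

Parse trees for ffff:
  [S f [S f [S f [S f]]]]
  [S f [S f [S [S f] f]]]
  [S f [S [S f [S f]] f]]
  [S f [S [S [S f] f] f]]
  [S [S f [S f [S f]]] f]
  [S [S f [S [S f] f]] f]
  [S [S [S f [S f]] f] f]
  [S [S [S [S f] f] f] f]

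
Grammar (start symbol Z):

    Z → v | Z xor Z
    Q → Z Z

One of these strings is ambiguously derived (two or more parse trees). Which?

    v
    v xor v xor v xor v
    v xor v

v: 1 tree
v xor v xor v xor v: 5 trees
v xor v: 1 tree

v xor v xor v xor v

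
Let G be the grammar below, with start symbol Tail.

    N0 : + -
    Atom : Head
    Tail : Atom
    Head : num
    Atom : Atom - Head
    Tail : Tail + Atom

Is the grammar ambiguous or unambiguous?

Unambiguous

(N0 is unreachable from Tail, so its rules don't affect L(Tail).) This is a standard precedence ladder (Tail over Atom over Head), with each level left-recursive on its own operator ('+' at Tail, '-' at Atom). That structure is LR(1), hence unambiguous.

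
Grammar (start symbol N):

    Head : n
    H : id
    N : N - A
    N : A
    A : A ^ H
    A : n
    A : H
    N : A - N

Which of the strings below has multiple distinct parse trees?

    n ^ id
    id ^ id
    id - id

n ^ id: 1 tree
id ^ id: 1 tree
id - id: 2 trees

id - id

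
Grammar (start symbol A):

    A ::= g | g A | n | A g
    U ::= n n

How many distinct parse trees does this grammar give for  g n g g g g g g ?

7

Parse trees for g n g g g g g g:
  [A g [A [A [A [A [A [A [A n] g] g] g] g] g] g]]
  [A [A g [A [A [A [A [A [A n] g] g] g] g] g]] g]
  [A [A [A g [A [A [A [A [A n] g] g] g] g]] g] g]
  [A [A [A [A g [A [A [A [A n] g] g] g]] g] g] g]
  [A [A [A [A [A g [A [A [A n] g] g]] g] g] g] g]
  [A [A [A [A [A [A g [A [A n] g]] g] g] g] g] g]
  [A [A [A [A [A [A [A g [A n]] g] g] g] g] g] g]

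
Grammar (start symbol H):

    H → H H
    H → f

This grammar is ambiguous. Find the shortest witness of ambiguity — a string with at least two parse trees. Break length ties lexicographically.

f f f

length 1: no string has ≥2 trees
length 2: no string has ≥2 trees
length 3: f f f has 2 parse trees

Two derivations of f f f:
  H ⇒ H H ⇒ H H H ⇒ f H H ⇒ f f H ⇒ f f f
  H ⇒ H H ⇒ f H ⇒ f H H ⇒ f f H ⇒ f f f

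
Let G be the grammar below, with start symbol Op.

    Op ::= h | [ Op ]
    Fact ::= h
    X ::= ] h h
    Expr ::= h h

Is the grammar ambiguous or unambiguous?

Unambiguous

(Fact, X, Expr are unreachable from Op, so their rules don't affect L(Op).) Each string is a nest of matched brackets around a single atom. An opening bracket forces the recursive rule; an atom forces the base rule.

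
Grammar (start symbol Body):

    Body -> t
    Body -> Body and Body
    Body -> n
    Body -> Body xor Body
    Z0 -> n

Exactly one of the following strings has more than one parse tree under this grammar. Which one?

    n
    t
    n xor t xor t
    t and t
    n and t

n: 1 tree
t: 1 tree
n xor t xor t: 2 trees
t and t: 1 tree
n and t: 1 tree

n xor t xor t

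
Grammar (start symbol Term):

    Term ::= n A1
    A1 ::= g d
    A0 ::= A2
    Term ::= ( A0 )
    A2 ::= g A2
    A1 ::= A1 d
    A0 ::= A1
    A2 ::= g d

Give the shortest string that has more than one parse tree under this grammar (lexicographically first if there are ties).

( g d )

length 3: no string has ≥2 trees
length 4: ( g d ) has 2 parse trees

Two derivations of ( g d ):
  Term ⇒ ( A0 ) ⇒ ( A2 ) ⇒ ( g d )
  Term ⇒ ( A0 ) ⇒ ( A1 ) ⇒ ( g d )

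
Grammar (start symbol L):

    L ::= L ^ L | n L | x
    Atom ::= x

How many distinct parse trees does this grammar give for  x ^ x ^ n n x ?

Parse trees for x ^ x ^ n n x:
  [L [L x] ^ [L [L x] ^ [L n [L n [L x]]]]]
  [L [L [L x] ^ [L x]] ^ [L n [L n [L x]]]]

2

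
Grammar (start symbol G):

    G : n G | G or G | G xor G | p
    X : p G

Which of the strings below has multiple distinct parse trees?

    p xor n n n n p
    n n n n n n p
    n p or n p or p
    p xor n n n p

p xor n n n n p: 1 tree
n n n n n n p: 1 tree
n p or n p or p: 7 trees
p xor n n n p: 1 tree

n p or n p or p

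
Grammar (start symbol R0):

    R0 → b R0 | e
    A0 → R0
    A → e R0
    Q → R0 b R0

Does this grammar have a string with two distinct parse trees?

Unambiguous

Only R0 is reachable from R0; ignoring the rest: Each reachable nonterminal has at most one production per leading terminal, and all productions are right-linear; the derivation is determined token-by-token.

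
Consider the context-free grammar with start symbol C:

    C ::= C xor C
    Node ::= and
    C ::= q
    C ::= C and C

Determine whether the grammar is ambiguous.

Witness: q and q and q

Derivation 1: C ⇒ C and C ⇒ q and C ⇒ q and C and C ⇒ q and q and C ⇒ q and q and q
Derivation 2: C ⇒ C and C ⇒ C and C and C ⇒ q and C and C ⇒ q and q and C ⇒ q and q and q

Two distinct leftmost derivations for the same string.

Ambiguous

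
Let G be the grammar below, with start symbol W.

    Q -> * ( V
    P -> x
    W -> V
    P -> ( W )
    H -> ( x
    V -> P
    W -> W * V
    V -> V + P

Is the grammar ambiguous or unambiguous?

(H, Q are unreachable from W, so their rules don't affect L(W).) The grammar is stratified — W handles '*' (left-recursive), V handles '+', P atoms. Each operator has a fixed associativity and precedence level, so every string has one parse.

Unambiguous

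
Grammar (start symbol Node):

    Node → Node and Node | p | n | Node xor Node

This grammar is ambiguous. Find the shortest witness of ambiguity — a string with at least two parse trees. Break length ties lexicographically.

n and n and n

length 1: no string has ≥2 trees
length 3: no string has ≥2 trees
length 5: n and n and n has 2 parse trees

Two derivations of n and n and n:
  Node ⇒ Node and Node ⇒ Node and Node and Node ⇒ n and Node and Node ⇒ n and n and Node ⇒ n and n and n
  Node ⇒ Node and Node ⇒ n and Node ⇒ n and Node and Node ⇒ n and n and Node ⇒ n and n and n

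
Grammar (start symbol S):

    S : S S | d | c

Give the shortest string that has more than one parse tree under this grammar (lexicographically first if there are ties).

c c c

length 1: no string has ≥2 trees
length 2: no string has ≥2 trees
length 3: c c c has 2 parse trees

Two derivations of c c c:
  S ⇒ S S ⇒ S S S ⇒ c S S ⇒ c c S ⇒ c c c
  S ⇒ S S ⇒ c S ⇒ c S S ⇒ c c S ⇒ c c c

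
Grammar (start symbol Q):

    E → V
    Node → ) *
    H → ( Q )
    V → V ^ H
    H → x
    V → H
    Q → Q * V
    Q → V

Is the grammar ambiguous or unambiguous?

(Node, E are unreachable from Q, so their rules don't affect L(Q).) The grammar is stratified — Q handles '*' (left-recursive), V handles '^', H atoms. Each operator has a fixed associativity and precedence level, so every string has one parse.

Unambiguous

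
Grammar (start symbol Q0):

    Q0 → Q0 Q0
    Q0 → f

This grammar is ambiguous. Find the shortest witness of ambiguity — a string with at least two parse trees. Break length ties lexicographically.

length 1: no string has ≥2 trees
length 2: no string has ≥2 trees
length 3: f f f has 2 parse trees

Two derivations of f f f:
  Q0 ⇒ Q0 Q0 ⇒ Q0 Q0 Q0 ⇒ f Q0 Q0 ⇒ f f Q0 ⇒ f f f
  Q0 ⇒ Q0 Q0 ⇒ f Q0 ⇒ f Q0 Q0 ⇒ f f Q0 ⇒ f f f

f f f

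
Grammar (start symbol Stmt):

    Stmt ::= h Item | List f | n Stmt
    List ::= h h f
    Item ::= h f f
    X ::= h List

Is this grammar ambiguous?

Ambiguous

Witness: h h f f

Derivation 1: Stmt ⇒ h Item ⇒ h h f f
Derivation 2: Stmt ⇒ List f ⇒ h h f f

Two distinct leftmost derivations for the same string.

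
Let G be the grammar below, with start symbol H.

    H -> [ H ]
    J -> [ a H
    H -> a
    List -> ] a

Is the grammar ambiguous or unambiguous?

Unambiguous

(List, J are unreachable from H, so their rules don't affect L(H).) L(H) is { openⁿ atom closeⁿ : n ≥ 0 }. The bracket depth fixes n, and the derivation is forced at every step.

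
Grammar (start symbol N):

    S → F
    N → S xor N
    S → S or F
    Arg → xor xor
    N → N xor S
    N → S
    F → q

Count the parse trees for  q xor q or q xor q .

4

Parse trees for q xor q or q xor q:
  [N [S [F q]] xor [N [S [S [F q]] or [F q]] xor [N [S [F q]]]]]
  [N [S [F q]] xor [N [N [S [S [F q]] or [F q]]] xor [S [F q]]]]
  [N [N [S [F q]] xor [N [S [S [F q]] or [F q]]]] xor [S [F q]]]
  [N [N [N [S [F q]]] xor [S [S [F q]] or [F q]]] xor [S [F q]]]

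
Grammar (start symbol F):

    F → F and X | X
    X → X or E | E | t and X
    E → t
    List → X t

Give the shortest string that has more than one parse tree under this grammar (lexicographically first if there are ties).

length 1: no string has ≥2 trees
length 3: t and t has 2 parse trees

Two derivations of t and t:
  F ⇒ F and X ⇒ X and X ⇒ E and X ⇒ t and X ⇒ t and E ⇒ t and t
  F ⇒ X ⇒ t and X ⇒ t and E ⇒ t and t

t and t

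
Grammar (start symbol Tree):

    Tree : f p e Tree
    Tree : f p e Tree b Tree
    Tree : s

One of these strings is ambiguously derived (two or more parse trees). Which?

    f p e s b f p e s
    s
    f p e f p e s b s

f p e s b f p e s: 1 tree
s: 1 tree
f p e f p e s b s: 2 trees

f p e f p e s b s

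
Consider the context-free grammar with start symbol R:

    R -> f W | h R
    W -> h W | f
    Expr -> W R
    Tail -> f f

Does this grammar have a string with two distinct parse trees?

Unambiguous

(Expr, Tail are unreachable from R, so their rules don't affect L(R).) Restricted to the reachable nonterminals, every rule has the form A → t or A → t B, and no two rules for the same A share a first terminal. The grammar encodes a DFA — one run per string.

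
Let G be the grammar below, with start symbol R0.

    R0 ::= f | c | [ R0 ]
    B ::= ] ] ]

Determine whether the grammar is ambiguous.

Unambiguous

Only R0 is reachable from R0; ignoring the rest: Each string is a nest of matched brackets around a single atom. An opening bracket forces the recursive rule; an atom forces the base rule.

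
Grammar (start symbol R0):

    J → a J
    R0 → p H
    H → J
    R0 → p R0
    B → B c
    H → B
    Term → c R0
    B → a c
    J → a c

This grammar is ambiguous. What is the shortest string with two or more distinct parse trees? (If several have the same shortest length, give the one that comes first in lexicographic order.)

length 3: p a c has 2 parse trees

Two derivations of p a c:
  R0 ⇒ p H ⇒ p J ⇒ p a c
  R0 ⇒ p H ⇒ p B ⇒ p a c

p a c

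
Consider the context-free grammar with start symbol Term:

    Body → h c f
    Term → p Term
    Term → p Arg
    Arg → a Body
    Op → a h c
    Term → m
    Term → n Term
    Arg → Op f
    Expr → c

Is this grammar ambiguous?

Ambiguous

Witness: p a h c f

Derivation 1: Term ⇒ p Arg ⇒ p a Body ⇒ p a h c f
Derivation 2: Term ⇒ p Arg ⇒ p Op f ⇒ p a h c f

Two distinct leftmost derivations for the same string.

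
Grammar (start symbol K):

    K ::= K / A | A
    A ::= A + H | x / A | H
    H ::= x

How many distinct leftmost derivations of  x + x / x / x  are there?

2

Parse trees for x + x / x / x:
  [K [K [A [A [H x]] + [H x]]] / [A x / [A [H x]]]]
  [K [K [K [A [A [H x]] + [H x]]] / [A [H x]]] / [A [H x]]]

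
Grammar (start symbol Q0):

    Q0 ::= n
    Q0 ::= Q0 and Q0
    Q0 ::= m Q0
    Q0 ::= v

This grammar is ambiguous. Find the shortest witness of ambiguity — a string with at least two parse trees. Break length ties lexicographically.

m n and n

length 1: no string has ≥2 trees
length 2: no string has ≥2 trees
length 3: no string has ≥2 trees
length 4: m n and n has 2 parse trees

Two derivations of m n and n:
  Q0 ⇒ Q0 and Q0 ⇒ m Q0 and Q0 ⇒ m n and Q0 ⇒ m n and n
  Q0 ⇒ m Q0 ⇒ m Q0 and Q0 ⇒ m n and Q0 ⇒ m n and n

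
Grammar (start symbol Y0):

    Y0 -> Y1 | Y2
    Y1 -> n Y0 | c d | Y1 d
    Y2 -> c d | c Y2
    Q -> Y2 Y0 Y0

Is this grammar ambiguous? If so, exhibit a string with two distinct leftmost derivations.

Ambiguous

Witness: c d

Derivation 1: Y0 ⇒ Y1 ⇒ c d
Derivation 2: Y0 ⇒ Y2 ⇒ c d

Two distinct leftmost derivations for the same string.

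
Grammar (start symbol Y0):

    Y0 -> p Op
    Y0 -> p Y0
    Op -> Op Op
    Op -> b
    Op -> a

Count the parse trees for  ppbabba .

14

Parse trees for ppbabba (showing first 6 of 14):
  [Y0 p [Y0 p [Op [Op b] [Op [Op a] [Op [Op b] [Op [Op b] [Op a]]]]]]]
  [Y0 p [Y0 p [Op [Op b] [Op [Op a] [Op [Op [Op b] [Op b]] [Op a]]]]]]
  [Y0 p [Y0 p [Op [Op b] [Op [Op [Op a] [Op b]] [Op [Op b] [Op a]]]]]]
  [Y0 p [Y0 p [Op [Op b] [Op [Op [Op a] [Op [Op b] [Op b]]] [Op a]]]]]
  [Y0 p [Y0 p [Op [Op b] [Op [Op [Op [Op a] [Op b]] [Op b]] [Op a]]]]]
  [Y0 p [Y0 p [Op [Op [Op b] [Op a]] [Op [Op b] [Op [Op b] [Op a]]]]]]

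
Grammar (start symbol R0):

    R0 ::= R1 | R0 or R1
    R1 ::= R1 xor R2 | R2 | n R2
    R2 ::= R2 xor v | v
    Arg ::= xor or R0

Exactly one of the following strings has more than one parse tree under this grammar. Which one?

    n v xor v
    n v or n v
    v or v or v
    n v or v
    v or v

n v xor v

n v xor v: 2 trees
n v or n v: 1 tree
v or v or v: 1 tree
n v or v: 1 tree
v or v: 1 tree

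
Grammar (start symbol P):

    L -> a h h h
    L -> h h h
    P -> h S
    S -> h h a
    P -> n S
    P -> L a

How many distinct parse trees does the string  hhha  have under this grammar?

2

Parse trees for hhha:
  [P h [S h h a]]
  [P [L h h h] a]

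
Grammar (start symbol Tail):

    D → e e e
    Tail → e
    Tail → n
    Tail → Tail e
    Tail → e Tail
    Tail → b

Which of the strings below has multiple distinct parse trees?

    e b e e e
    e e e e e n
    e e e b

e b e e e

e b e e e: 4 trees
e e e e e n: 1 tree
e e e b: 1 tree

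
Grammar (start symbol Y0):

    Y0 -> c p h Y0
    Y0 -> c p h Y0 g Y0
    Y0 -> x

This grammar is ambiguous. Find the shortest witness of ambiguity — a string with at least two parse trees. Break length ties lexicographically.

length 1: no string has ≥2 trees
length 4: no string has ≥2 trees
length 6: no string has ≥2 trees
length 7: no string has ≥2 trees
length 9: c p h c p h x g x has 2 parse trees

Two derivations of c p h c p h x g x:
  Y0 ⇒ c p h Y0 ⇒ c p h c p h Y0 g Y0 ⇒ c p h c p h x g Y0 ⇒ c p h c p h x g x
  Y0 ⇒ c p h Y0 g Y0 ⇒ c p h c p h Y0 g Y0 ⇒ c p h c p h x g Y0 ⇒ c p h c p h x g x

c p h c p h x g x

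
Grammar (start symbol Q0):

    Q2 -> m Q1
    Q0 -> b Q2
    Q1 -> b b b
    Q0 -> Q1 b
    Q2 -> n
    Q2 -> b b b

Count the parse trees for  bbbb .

2

Parse trees for bbbb:
  [Q0 b [Q2 b b b]]
  [Q0 [Q1 b b b] b]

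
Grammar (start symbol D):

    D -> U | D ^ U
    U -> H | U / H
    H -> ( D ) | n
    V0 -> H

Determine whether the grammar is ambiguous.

Unambiguous

Only D, U, H are reachable from D; ignoring the rest: This is a standard precedence ladder (D over U over H), with each level left-recursive on its own operator ('^' at D, '/' at U). That structure is LR(1), hence unambiguous.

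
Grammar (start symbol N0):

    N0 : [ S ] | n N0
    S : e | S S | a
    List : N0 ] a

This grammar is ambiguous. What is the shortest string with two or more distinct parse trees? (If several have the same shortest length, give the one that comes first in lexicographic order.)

[ a a a ]

length 3: no string has ≥2 trees
length 4: no string has ≥2 trees
length 5: [ a a a ] has 2 parse trees

Two derivations of [ a a a ]:
  N0 ⇒ [ S ] ⇒ [ S S ] ⇒ [ S S S ] ⇒ [ a S S ] ⇒ [ a a S ] ⇒ [ a a a ]
  N0 ⇒ [ S ] ⇒ [ S S ] ⇒ [ a S ] ⇒ [ a S S ] ⇒ [ a a S ] ⇒ [ a a a ]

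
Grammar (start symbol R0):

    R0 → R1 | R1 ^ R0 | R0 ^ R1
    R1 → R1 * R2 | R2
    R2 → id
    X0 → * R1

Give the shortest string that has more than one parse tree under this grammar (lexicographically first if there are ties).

length 1: no string has ≥2 trees
length 3: id ^ id has 2 parse trees

Two derivations of id ^ id:
  R0 ⇒ R1 ^ R0 ⇒ R2 ^ R0 ⇒ id ^ R0 ⇒ id ^ R1 ⇒ id ^ R2 ⇒ id ^ id
  R0 ⇒ R0 ^ R1 ⇒ R1 ^ R1 ⇒ R2 ^ R1 ⇒ id ^ R1 ⇒ id ^ R2 ⇒ id ^ id

id ^ id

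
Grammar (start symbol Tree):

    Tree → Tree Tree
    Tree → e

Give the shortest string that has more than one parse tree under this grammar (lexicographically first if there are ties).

length 1: no string has ≥2 trees
length 2: no string has ≥2 trees
length 3: e e e has 2 parse trees

Two derivations of e e e:
  Tree ⇒ Tree Tree ⇒ Tree Tree Tree ⇒ e Tree Tree ⇒ e e Tree ⇒ e e e
  Tree ⇒ Tree Tree ⇒ e Tree ⇒ e Tree Tree ⇒ e e Tree ⇒ e e e

e e e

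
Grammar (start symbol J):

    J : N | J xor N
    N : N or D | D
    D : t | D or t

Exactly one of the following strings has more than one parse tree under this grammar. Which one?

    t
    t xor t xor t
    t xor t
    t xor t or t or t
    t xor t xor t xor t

t: 1 tree
t xor t xor t: 1 tree
t xor t: 1 tree
t xor t or t or t: 4 trees
t xor t xor t xor t: 1 tree

t xor t or t or t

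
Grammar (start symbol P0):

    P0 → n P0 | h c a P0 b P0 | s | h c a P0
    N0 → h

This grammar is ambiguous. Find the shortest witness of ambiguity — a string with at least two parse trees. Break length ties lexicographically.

h c a h c a s b s

length 1: no string has ≥2 trees
length 2: no string has ≥2 trees
length 3: no string has ≥2 trees
length 4: no string has ≥2 trees
length 5: no string has ≥2 trees
length 6: no string has ≥2 trees
length 7: no string has ≥2 trees
length 8: no string has ≥2 trees
length 9: h c a h c a s b s has 2 parse trees

Two derivations of h c a h c a s b s:
  P0 ⇒ h c a P0 b P0 ⇒ h c a h c a P0 b P0 ⇒ h c a h c a s b P0 ⇒ h c a h c a s b s
  P0 ⇒ h c a P0 ⇒ h c a h c a P0 b P0 ⇒ h c a h c a s b P0 ⇒ h c a h c a s b s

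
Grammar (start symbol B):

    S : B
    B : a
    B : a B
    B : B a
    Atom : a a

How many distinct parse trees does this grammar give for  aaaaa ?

16

Parse trees for aaaaa (showing first 6 of 16):
  [B a [B a [B a [B a [B a]]]]]
  [B a [B a [B a [B [B a] a]]]]
  [B a [B a [B [B a [B a]] a]]]
  [B a [B a [B [B [B a] a] a]]]
  [B a [B [B a [B a [B a]]] a]]
  [B a [B [B a [B [B a] a]] a]]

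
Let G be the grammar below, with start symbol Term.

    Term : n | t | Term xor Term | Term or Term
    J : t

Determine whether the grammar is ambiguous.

Ambiguous

Witness: n or n or n

Derivation 1: Term ⇒ Term or Term ⇒ n or Term ⇒ n or Term or Term ⇒ n or n or Term ⇒ n or n or n
Derivation 2: Term ⇒ Term or Term ⇒ Term or Term or Term ⇒ n or Term or Term ⇒ n or n or Term ⇒ n or n or n

Two distinct leftmost derivations for the same string.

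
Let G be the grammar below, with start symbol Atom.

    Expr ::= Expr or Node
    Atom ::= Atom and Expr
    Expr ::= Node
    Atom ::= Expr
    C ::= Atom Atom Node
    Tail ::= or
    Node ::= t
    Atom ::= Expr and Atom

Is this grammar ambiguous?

Ambiguous

Witness: t and t

Derivation 1: Atom ⇒ Atom and Expr ⇒ Expr and Expr ⇒ Node and Expr ⇒ t and Expr ⇒ t and Node ⇒ t and t
Derivation 2: Atom ⇒ Expr and Atom ⇒ Node and Atom ⇒ t and Atom ⇒ t and Expr ⇒ t and Node ⇒ t and t

Two distinct leftmost derivations for the same string.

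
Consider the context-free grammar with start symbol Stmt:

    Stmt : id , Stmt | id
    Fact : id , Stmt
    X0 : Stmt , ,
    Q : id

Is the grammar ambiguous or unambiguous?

Only Stmt is reachable from Stmt; ignoring the rest: Right-recursive list with a separator: after each atom, whether the separator follows determines the rule. One parse per string.

Unambiguous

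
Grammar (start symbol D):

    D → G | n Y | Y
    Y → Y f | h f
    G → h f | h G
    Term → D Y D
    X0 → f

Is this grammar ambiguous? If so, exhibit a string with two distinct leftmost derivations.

Ambiguous

Witness: h f

Derivation 1: D ⇒ G ⇒ h f
Derivation 2: D ⇒ Y ⇒ h f

Two distinct leftmost derivations for the same string.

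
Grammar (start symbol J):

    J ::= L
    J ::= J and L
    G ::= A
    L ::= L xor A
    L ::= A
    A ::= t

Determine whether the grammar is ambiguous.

(G is unreachable from J, so its rules don't affect L(J).) The grammar is stratified — J handles 'and' (left-recursive), L handles 'xor', A atoms. Each operator has a fixed associativity and precedence level, so every string has one parse.

Unambiguous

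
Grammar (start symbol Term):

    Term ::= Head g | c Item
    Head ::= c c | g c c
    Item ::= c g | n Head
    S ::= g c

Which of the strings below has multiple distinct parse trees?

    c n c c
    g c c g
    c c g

c n c c: 1 tree
g c c g: 1 tree
c c g: 2 trees

c c g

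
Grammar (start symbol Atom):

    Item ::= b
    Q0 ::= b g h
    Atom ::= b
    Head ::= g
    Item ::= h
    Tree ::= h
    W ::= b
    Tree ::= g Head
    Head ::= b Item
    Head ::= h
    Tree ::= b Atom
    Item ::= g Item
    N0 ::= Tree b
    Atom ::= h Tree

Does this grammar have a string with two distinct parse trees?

(Q0, W, N0 are unreachable from Atom, so their rules don't affect L(Atom).) Each reachable nonterminal has at most one production per leading terminal, and all productions are right-linear; the derivation is determined token-by-token.

Unambiguous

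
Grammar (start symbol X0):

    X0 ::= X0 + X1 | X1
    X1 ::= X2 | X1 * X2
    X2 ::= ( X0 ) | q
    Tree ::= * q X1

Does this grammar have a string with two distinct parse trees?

Only X0, X1, X2 are reachable from X0; ignoring the rest: This is a standard precedence ladder (X0 over X1 over X2), with each level left-recursive on its own operator ('+' at X0, '*' at X1). That structure is LR(1), hence unambiguous.

Unambiguous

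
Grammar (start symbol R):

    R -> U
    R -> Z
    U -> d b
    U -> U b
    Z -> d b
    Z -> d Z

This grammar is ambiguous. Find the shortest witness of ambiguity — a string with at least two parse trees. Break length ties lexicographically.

d b

length 2: d b has 2 parse trees

Two derivations of d b:
  R ⇒ U ⇒ d b
  R ⇒ Z ⇒ d b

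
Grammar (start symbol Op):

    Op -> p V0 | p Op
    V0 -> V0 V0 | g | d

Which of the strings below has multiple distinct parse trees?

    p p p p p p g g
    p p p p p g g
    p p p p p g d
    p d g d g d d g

p p p p p p g g: 1 tree
p p p p p g g: 1 tree
p p p p p g d: 1 tree
p d g d g d d g: 132 trees

p d g d g d d g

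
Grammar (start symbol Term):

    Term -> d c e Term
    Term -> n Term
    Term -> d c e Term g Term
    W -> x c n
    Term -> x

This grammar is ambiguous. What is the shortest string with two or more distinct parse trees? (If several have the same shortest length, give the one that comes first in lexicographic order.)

length 1: no string has ≥2 trees
length 2: no string has ≥2 trees
length 3: no string has ≥2 trees
length 4: no string has ≥2 trees
length 5: no string has ≥2 trees
length 6: no string has ≥2 trees
length 7: no string has ≥2 trees
length 8: no string has ≥2 trees
length 9: d c e d c e x g x has 2 parse trees

Two derivations of d c e d c e x g x:
  Term ⇒ d c e Term ⇒ d c e d c e Term g Term ⇒ d c e d c e x g Term ⇒ d c e d c e x g x
  Term ⇒ d c e Term g Term ⇒ d c e d c e Term g Term ⇒ d c e d c e x g Term ⇒ d c e d c e x g x

d c e d c e x g x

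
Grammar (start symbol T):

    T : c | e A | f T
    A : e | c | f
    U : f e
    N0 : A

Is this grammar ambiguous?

Unambiguous

Only T, A are reachable from T; ignoring the rest: Each reachable nonterminal has at most one production per leading terminal, and all productions are right-linear; the derivation is determined token-by-token.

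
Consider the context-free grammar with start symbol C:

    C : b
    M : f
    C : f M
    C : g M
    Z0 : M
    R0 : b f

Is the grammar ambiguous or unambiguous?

(Z0, R0 are unreachable from C, so their rules don't affect L(C).) The reachable rules are right-linear with at most one rule per (nonterminal, next-terminal) pair. Each input token forces the next rule, so parsing is deterministic.

Unambiguous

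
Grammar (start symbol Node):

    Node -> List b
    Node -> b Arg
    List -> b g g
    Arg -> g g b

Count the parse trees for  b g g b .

2

Parse trees for b g g b:
  [Node [List b g g] b]
  [Node b [Arg g g b]]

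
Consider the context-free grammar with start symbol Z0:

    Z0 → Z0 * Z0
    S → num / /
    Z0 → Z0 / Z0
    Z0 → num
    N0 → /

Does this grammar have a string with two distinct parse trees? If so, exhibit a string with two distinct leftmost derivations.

Witness: num * num * num

Derivation 1: Z0 ⇒ Z0 * Z0 ⇒ Z0 * Z0 * Z0 ⇒ num * Z0 * Z0 ⇒ num * num * Z0 ⇒ num * num * num
Derivation 2: Z0 ⇒ Z0 * Z0 ⇒ num * Z0 ⇒ num * Z0 * Z0 ⇒ num * num * Z0 ⇒ num * num * num

Two distinct leftmost derivations for the same string.

Ambiguous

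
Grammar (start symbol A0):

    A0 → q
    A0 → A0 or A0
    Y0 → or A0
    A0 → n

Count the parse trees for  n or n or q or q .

Parse trees for n or n or q or q:
  [A0 [A0 n] or [A0 [A0 n] or [A0 [A0 q] or [A0 q]]]]
  [A0 [A0 n] or [A0 [A0 [A0 n] or [A0 q]] or [A0 q]]]
  [A0 [A0 [A0 n] or [A0 n]] or [A0 [A0 q] or [A0 q]]]
  [A0 [A0 [A0 n] or [A0 [A0 n] or [A0 q]]] or [A0 q]]
  [A0 [A0 [A0 [A0 n] or [A0 n]] or [A0 q]] or [A0 q]]

5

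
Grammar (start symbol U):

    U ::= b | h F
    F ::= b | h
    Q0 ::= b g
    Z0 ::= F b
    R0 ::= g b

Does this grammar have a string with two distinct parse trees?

(Q0, Z0, R0 are unreachable from U, so their rules don't affect L(U).) The reachable rules are right-linear with at most one rule per (nonterminal, next-terminal) pair. Each input token forces the next rule, so parsing is deterministic.

Unambiguous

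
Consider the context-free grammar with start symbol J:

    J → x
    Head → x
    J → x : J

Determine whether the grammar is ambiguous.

Only J is reachable from J; ignoring the rest: The reachable grammar is A → atom sep A | atom. Each atom is followed by either the separator (recurse) or end-of-string (stop) — no choice point.

Unambiguous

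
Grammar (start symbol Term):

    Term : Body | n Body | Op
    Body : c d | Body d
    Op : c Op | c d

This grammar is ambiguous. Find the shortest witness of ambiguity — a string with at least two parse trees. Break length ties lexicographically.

length 2: c d has 2 parse trees

Two derivations of c d:
  Term ⇒ Body ⇒ c d
  Term ⇒ Op ⇒ c d

c d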